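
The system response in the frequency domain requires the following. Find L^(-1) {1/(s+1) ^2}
L^(-1){1/(s-a)^n} = t^(n-1)·e^(at)/(n-1)!
Here a = -1, n = 2: t^1·e^(-t)/1

Answer: t·e^(-t)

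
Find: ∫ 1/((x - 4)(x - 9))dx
Partial fractions: 1/((x-4)(x-9))=A/(x-4) + B/(x-9)
A=-1/5, B=1/5
∫ [-1/5· 1/(x-4) + 1/5· 1/(x-9)] dx
=(1/5)[ln|x-9| - ln|x-4|] + C

Answer: (1/5)·ln|(x-9)/(x-4)| + C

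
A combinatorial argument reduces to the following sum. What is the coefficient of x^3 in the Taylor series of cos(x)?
cos(x) has only even powers. Coefficient of x^3=0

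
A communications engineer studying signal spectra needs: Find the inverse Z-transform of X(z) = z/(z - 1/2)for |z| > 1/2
Standard pair: z/(z-a) <-> a^n * u[n] for causal signals
With a = 1/2: x[n] = (1/2)^n * u[n]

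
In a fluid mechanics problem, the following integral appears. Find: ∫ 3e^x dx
Since d/dx[e^x]=+ e^x, we get 3e^x + C

Answer: 3e^x + C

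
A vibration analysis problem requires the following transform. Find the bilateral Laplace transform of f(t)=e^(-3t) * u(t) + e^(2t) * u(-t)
For e^(-3t)*u(t): L = 1/(s+3), Re(s) > -3
For e^(2t)*u(-t): L = -1/(s-2), Re(s) < 2
Combined: F(s) = 1/(s+3)-1/(s-2), -3 < Re(s) < 2

Answer: 1/(s+3)-1/(s-2), ROC: -3 < Re(s) < 2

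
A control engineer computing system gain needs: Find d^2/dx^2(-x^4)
Apply power rule 2 times:
d^1: -4x^3
d^2: -12x^2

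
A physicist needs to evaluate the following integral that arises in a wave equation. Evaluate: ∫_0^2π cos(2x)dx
Antiderivative: sin(2x)/2
Evaluate at bounds: [sin(2·2π)/2] - [sin(2·0)/2]
= ((0) - (0))/2 = 0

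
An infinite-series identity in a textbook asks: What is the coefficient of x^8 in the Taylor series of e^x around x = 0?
Taylor series of e^x = Σ x^n/n!
Coefficient of x^8 = 1/8! = 1/40320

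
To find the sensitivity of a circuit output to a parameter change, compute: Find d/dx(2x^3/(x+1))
Quotient rule: (f/g)'=(f'g - fg')/g²
f=2x^3, f'=6x^2
g=x+1, g'=1

Answer: (6x^2·(x+1)-2x^3)/(x+1)²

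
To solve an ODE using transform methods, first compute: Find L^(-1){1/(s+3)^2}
L^(-1){1/(s-a)^n}=t^(n-1)·e^(at)/(n-1)!
Here a=-3, n=2: t^1·e^(-3t)/1

Answer: t·e^(-3t)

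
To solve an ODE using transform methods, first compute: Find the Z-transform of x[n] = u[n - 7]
Using the time-shift property: Z{u[n-7]}=z^(-7)*z/(z-1)
=z^(-6)/(z-1)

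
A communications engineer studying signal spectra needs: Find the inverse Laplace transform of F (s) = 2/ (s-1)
L^(-1){2/(s-a)} = c·e^(at)
Here a = 1, c = 2

Answer: 2e^(t)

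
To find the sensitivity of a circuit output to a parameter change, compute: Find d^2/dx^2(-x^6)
Apply power rule 2 times:
d^1: -6x^5
d^2: -30x^4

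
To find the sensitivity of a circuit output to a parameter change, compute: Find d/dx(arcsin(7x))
d/dx[arcsin(u)] = u'/√(1-u²), u = 7x, u' = 7

Answer: 7/√(1 - 49x²)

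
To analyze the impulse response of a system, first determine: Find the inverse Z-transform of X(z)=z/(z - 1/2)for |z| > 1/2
Standard pair: z/(z-a) <-> a^n*u[n] for causal signals
With a = 1/2: x[n] = (1/2)^n*u[n]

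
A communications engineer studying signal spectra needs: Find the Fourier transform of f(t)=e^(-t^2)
The Fourier transform of a Gaussian e^(-t^2) is sqrt(pi)*e^(-omega^2/4).
With a=1: F(omega)=sqrt(pi)*e^(-omega^2/4)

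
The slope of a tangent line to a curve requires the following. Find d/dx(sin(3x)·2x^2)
Product rule: (fg)'=f'g+fg'
f=sin(3x), f'=3·cos(3x)
g=2x^2, g'=4x

Answer: 6·cos(3x)·x^2+4·sin(3x)·x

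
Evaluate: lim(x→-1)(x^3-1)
Polynomial is continuous, so substitute x=-1:
1·(-1)^3 - 1=-2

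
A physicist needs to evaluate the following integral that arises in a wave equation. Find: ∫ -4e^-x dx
Since d/dx[e^-x]=- e^-x, we get 4e^-x+C

Answer: 4e^-x+C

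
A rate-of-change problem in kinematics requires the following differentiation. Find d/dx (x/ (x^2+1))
Quotient rule: (f/g)'=(f'g - fg')/g²
f=x, f'=1
g=x^2 + 1, g'=2x

Answer: (1·(x^2 + 1) - 2x^2)/(x^2 + 1)²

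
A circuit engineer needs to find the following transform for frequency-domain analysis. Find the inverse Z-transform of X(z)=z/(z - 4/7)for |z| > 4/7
Standard pair: z/(z-a) <-> a^n*u[n] for causal signals
With a = 4/7: x[n] = (4/7)^n*u[n]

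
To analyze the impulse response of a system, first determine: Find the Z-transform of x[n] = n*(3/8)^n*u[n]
Using the property Z{n * a^n * u[n]}=az/(z-a)^2
With a=3/8: X(z)=(3/8)z/(z - 3/8)^2, |z| > 3/8

Answer: (3/8)z/(z - 3/8)^2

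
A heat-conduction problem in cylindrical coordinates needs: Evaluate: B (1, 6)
B(x,y) = Γ(x)Γ(y)/Γ(x + y) = (x-1)!(y-1)!/(x + y-1)!
B(1,6) = 0!·5!/6! = 1/6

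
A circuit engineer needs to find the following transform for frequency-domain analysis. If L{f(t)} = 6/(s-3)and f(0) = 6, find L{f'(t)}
L{f'(t)}=s·F(s) - f(0)=6s/(s-3) - 6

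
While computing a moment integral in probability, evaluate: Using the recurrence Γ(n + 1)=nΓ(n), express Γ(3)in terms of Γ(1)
Γ(3) = 2Γ(2) = 2·1Γ(1) = ... = 2!·Γ(1) = 2·Γ(1)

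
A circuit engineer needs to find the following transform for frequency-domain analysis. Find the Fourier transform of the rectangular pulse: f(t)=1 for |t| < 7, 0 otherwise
F(omega)=integral from -7 to 7 of e^(-j*omega*t) dt
=2*sin(7*omega)/omega=14*sinc(7*omega/pi)

Answer: 2*sin(7*omega)/omega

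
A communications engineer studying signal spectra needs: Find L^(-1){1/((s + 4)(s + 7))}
Partial fractions: 1/((s + 4)(s + 7)) = A/(s + 4) + B/(s + 7)
Cover-up: A = 1/(s + 7)|_{s = -4} = 1/3; B = 1/(s + 4)|_{s = -7} = -1/3
L^(-1) = (1/3)e^(-4t) - (1/3)e^(-7t)

Answer: (1/3)(e^(-4t) - e^(-7t))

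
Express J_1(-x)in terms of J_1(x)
For integer n: J_n(-x) = (-1)^n J_n(x)
With n = 1: J_1(-x) = (-1)^1 J_1(x) = -J_1(x)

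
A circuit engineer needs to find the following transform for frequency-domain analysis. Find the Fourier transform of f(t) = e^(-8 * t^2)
The Fourier transform of a Gaussian e^(-a * t^2) is sqrt(pi/a) * e^(-omega^2/(4a)).
With a=8: F(omega)=sqrt(pi/8) * e^(-omega^2/32)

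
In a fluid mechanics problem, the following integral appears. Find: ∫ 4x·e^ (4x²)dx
Let u = 4x², du = 8x dx
∫ (1/2)e^u du = e^u/2 + C

Answer: e^(4x²)/2 + C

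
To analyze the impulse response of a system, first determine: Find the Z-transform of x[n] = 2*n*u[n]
Z{n * u[n]}=z/(z-1)^2
By linearity: Z{2 * n * u[n]}=2z/(z-1)^2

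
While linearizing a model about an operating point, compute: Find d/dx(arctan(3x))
d/dx[arctan(u)]=u'/(1 + u²), u=3x, u'=3

Answer: 3/(1 + 9x²)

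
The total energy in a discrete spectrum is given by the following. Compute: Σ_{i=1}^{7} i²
Using formula: Σ i^2=n(n+1)(2n+1)/6=7·8·15/6=140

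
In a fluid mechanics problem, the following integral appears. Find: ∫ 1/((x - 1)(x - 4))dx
Partial fractions: 1/((x-1)(x-4))=A/(x-1) + B/(x-4)
A=-1/3, B=1/3
∫ [-1/3· 1/(x-1) + 1/3· 1/(x-4)] dx
=(1/3)[ln|x-4| - ln|x-1|] + C

Answer: (1/3)·ln|(x-4)/(x-1)| + C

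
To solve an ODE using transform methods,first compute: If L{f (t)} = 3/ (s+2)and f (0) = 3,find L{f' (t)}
L{f'(t)}=s·F(s) - f(0)=3s/(s + 2) - 3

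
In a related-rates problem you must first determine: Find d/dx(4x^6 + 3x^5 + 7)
Power rule: d/dx(ax^n) = n·a·x^(n-1)
Term by term: 24·x^5 + 15·x^4

Answer: 24x^5 + 15x^4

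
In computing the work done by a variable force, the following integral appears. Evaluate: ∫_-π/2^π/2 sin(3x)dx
Antiderivative: -cos(3x)/3
Evaluate at bounds: [-cos(3·π/2)/3] - [-cos(3·-π/2)/3]
= (-(0) + (0))/3 = 0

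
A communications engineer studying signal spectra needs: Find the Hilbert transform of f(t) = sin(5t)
The Hilbert transform shifts each frequency component by -pi/2.
H{sin(wt)} = -cos(wt)
With w = 5: H{sin(5t)} = -cos(5t)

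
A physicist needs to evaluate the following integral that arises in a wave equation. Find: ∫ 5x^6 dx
Using power rule: ∫ 5x^6 dx = 5/7 x^7 + C = (5/7)x^7 + C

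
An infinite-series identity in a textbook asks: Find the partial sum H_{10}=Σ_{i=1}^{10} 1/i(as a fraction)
H_10=1+1/2+1/3+...+1/10
=7381/2520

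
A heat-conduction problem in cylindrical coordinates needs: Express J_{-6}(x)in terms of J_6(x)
For integer n: J_{-n}(x) = (-1)^n J_n(x)
With n = 6: J_{-6}(x) = (-1)^6 J_6(x) = J_6(x)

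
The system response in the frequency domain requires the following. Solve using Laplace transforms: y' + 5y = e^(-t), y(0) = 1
Take L: sY - 1 + 5Y=1/(s + 1)
Y(s + 5)=1/(s + 1) + 1
Y=1/((s + 1)(s + 5)) + 1/(s + 5)
Partial fractions: 1/((s + 1)(s + 5))=(1/4)/(s + 1) - (1/4)/(s + 5)
So Y=(1/4)/(s + 1) + (3/4)/(s + 5)
Inverse Laplace transform (L^(-1){1/(s + 1)}=e^(-t), L^(-1){1/(s + 5)}=e^(-5t)):

Answer: y(t)=(1/4)·e^(-t) + (3/4)·e^(-5t)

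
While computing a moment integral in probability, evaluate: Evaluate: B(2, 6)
B(x,y) = Γ(x)Γ(y)/Γ(x+y) = (x-1)!(y-1)!/(x+y-1)!
B(2,6) = 1!·5!/7! = 1/42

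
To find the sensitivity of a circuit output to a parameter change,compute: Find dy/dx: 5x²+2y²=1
Differentiate: 10x+4y·(dy/dx)=0
dy/dx=-10x/(4y)=-(5/2)·(x/y)

Answer: dy/dx=-(5/2)·(x/y)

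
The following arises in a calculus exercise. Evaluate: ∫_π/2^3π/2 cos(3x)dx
Antiderivative: sin(3x)/3
Evaluate at bounds: [sin(3·3π/2)/3] - [sin(3·π/2)/3]
=((1) - (-1))/3=2/3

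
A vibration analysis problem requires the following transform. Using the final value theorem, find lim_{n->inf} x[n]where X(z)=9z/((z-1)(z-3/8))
Final value theorem: lim x[n] = lim_{z->1} (z-1)*X(z)
(z-1)*X(z) = 9z/(z-3/8)
As z->1: 9/(1 - 3/8) = 9/(5/8) = 72/5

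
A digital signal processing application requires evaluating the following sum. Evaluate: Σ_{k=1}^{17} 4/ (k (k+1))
Partial fractions: 4/(k(k + 1))=4/k - 4/(k + 1)
Telescoping sum: 4(1 - 1/18)=4·17/18

Answer: 34/9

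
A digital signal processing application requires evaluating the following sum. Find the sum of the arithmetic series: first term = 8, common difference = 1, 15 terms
Last term: a_n = 8+(15-1)·1 = 22
Sum = n(a_1+a_n)/2 = 15(8+22)/2 = 225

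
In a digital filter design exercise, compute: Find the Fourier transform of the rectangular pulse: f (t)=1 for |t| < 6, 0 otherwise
F(omega)=integral from -6 to 6 of e^(-j * omega * t) dt
=2 * sin(6 * omega)/omega=12 * sinc(6 * omega/pi)

Answer: 2 * sin(6 * omega)/omega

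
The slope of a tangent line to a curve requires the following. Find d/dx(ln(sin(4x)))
Chain rule: d/dx[ln(u)] = u'/u where u = sin(4x)
u' = 4cos(4x)

Answer: (4cos(4x))/(sin(4x))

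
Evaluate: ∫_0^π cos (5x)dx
Antiderivative: sin(5x)/5
Evaluate at bounds: [sin(5·π)/5] - [sin(5·0)/5]
= ((0) - (0))/5 = 0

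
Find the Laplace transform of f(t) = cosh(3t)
L{cosh(at)}=s/(s²-a²)
L{cosh(3t)}=s/(s²-9)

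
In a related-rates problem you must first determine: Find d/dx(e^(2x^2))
Chain rule: d/dx[e^u]=e^u · u' where u=2x^2
u'=4x

Answer: 4x·e^(2x^2)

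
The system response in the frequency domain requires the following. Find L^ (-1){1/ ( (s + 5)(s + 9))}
Partial fractions: 1/((s+5)(s+9)) = A/(s+5)+B/(s+9)
Cover-up: A = 1/(s+9)|_{s = -5} = 1/4; B = 1/(s+5)|_{s = -9} = -1/4
L^(-1) = (1/4)e^(-5t) - (1/4)e^(-9t)

Answer: (1/4)(e^(-5t) - e^(-9t))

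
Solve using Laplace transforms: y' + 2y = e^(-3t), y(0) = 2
Take L: sY - 2+2Y=1/(s+3)
Y(s+2)=1/(s+3)+2
Y=1/((s+3)(s+2))+2/(s+2)
Partial fractions: 1/((s+3)(s+2))=-1/(s+3)+1/(s+2)
So Y=-1/(s+3)+3/(s+2)
Inverse Laplace transform (L^(-1){1/(s+3)}=e^(-3t), L^(-1){1/(s+2)}=e^(-2t)):

Answer: y(t)=-1·e^(-3t)+3·e^(-2t)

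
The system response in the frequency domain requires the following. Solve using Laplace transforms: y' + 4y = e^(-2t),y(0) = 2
Take L: sY - 2+4Y=1/(s+2)
Y(s+4)=1/(s+2)+2
Y=1/((s+2)(s+4))+2/(s+4)
Partial fractions: 1/((s+2)(s+4))=(1/2)/(s+2) - (1/2)/(s+4)
So Y=(1/2)/(s+2)+(3/2)/(s+4)
Inverse Laplace transform (L^(-1){1/(s+2)}=e^(-2t), L^(-1){1/(s+4)}=e^(-4t)):

Answer: y(t)=(1/2)·e^(-2t)+(3/2)·e^(-4t)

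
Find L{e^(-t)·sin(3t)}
First shifting: L{e^(at)f(t)} = F(s-a)
L{sin(3t)} = 3/(s² + 9)
Shift: 3/((s + 1)² + 9)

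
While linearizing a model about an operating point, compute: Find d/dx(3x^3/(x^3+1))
Quotient rule: (f/g)'=(f'g - fg')/g²
f=3x^3, f'=9x^2
g=x^3 + 1, g'=3x^2

Answer: (9x^2·(x^3 + 1) - 9x^5)/(x^3 + 1)²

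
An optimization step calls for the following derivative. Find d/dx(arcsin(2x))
d/dx[arcsin(u)] = u'/√(1-u²), u = 2x, u' = 2

Answer: 2/√(1 - 4x²)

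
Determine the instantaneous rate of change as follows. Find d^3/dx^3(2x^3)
Apply power rule 3 times:
d^1: 6x^2
d^2: 12x
d^3: 12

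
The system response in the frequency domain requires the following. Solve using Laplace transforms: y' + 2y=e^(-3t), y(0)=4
Take L: sY - 4+2Y = 1/(s+3)
Y(s+2) = 1/(s+3)+4
Y = 1/((s+3)(s+2))+4/(s+2)
Partial fractions: 1/((s+3)(s+2)) = -1/(s+3)+1/(s+2)
So Y = -1/(s+3)+5/(s+2)
Inverse Laplace transform (L^(-1){1/(s+3)} = e^(-3t), L^(-1){1/(s+2)} = e^(-2t)):

Answer: y(t) = -1·e^(-3t)+5·e^(-2t)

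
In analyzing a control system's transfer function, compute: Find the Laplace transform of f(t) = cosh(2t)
L{cosh(at)} = s/(s²-a²)
L{cosh(2t)} = s/(s²-4)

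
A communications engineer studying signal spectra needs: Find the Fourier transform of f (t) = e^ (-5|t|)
Using the standard pair: F{e^(-a|t|)}=2a/(a^2+omega^2)
With a=5: F(omega)=10/(25+omega^2)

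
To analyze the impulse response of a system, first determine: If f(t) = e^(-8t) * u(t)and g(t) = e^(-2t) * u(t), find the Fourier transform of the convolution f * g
By the convolution theorem: F{f*g} = F(omega)*G(omega)
F(omega) = 1/(8 + j*omega), G(omega) = 1/(2 + j*omega)
F{f*g} = 1/((8 + j*omega)(2 + j*omega))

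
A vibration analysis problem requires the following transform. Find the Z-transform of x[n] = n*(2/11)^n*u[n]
Using the property Z{n * a^n * u[n]} = az/(z-a)^2
With a = 2/11: X(z) = (2/11)z/(z - 2/11)^2, |z| > 2/11

Answer: (2/11)z/(z - 2/11)^2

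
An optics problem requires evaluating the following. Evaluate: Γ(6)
Γ(n)=(n-1)! for positive integers
Γ(6)=5!=120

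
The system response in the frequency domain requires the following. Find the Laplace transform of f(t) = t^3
L{t^n}=n!/s^(n + 1)
L{t^3}=3!/s^4=6/s^4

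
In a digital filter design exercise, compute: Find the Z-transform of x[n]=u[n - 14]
Using the time-shift property: Z{u[n-14]} = z^(-14)*z/(z-1)
= z^(-13)/(z-1)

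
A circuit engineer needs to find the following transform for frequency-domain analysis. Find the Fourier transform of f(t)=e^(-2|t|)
Using the standard pair: F{e^(-a|t|)}=2a/(a^2+omega^2)
With a=2: F(omega)=4/(4+omega^2)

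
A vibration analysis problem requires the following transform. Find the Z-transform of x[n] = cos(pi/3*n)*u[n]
Z{cos(w0*n)*u[n]}=z(z - cos(w0))/(z^2-2z*cos(w0)+1)
With w0=pi/3: X(z)=z(z - cos(pi/3))/(z^2-2z*cos(pi/3)+1)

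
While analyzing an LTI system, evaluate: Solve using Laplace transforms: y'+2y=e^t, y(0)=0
Take L: sY - 0 + 2Y = 1/(s-1)
Y(s + 2) = 1/(s-1) + 0
Y = 1/((s-1)(s + 2)) + 0/(s + 2)
Partial fractions: 1/((s-1)(s + 2)) = (1/3)/(s-1) - (1/3)/(s + 2)
So Y = (1/3)/(s-1) - (1/3)/(s + 2)
Inverse Laplace transform (L^(-1){1/(s-1)} = e^t, L^(-1){1/(s + 2)} = e^(-2t)):

Answer: y(t) = (1/3)·e^t - (1/3)·e^(-2t)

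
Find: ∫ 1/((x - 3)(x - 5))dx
Partial fractions: 1/((x-3)(x-5)) = A/(x-3)+B/(x-5)
A = -1/2, B = 1/2
∫ [-1/2· 1/(x-3)+1/2· 1/(x-5)] dx
= (1/2)[ln|x-5| - ln|x-3|]+C

Answer: (1/2)·ln|(x-5)/(x-3)|+C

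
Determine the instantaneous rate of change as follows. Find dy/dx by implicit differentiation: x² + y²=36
Differentiate both sides: 2x+2y·(dy/dx) = 0
Solve: dy/dx = -2x/(2y) = -x/y

Answer: dy/dx = -x/y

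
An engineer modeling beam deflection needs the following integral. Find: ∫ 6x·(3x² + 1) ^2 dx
Let u=3x² + 1, du=6x dx
∫ u^2 du=u^3/3 + C

Answer: (3x² + 1)^3/3 + C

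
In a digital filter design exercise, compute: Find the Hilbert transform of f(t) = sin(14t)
The Hilbert transform shifts each frequency component by -pi/2.
H{sin(wt)}=-cos(wt)
With w=14: H{sin(14t)}=-cos(14t)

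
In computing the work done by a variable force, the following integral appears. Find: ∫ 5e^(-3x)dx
Since d/dx[e^(-3x)] = -3e^(-3x), we get -5/3 e^(-3x) + C

Answer: (-5/3)e^(-3x) + C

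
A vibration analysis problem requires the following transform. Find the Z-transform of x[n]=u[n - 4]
Using the time-shift property: Z{u[n-4]}=z^(-4)*z/(z-1)
=z^(-3)/(z-1)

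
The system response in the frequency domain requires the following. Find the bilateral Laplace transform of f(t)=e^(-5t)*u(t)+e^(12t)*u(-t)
For e^(-5t) * u(t): L = 1/(s + 5), Re(s) > -5
For e^(12t) * u(-t): L = -1/(s-12), Re(s) < 12
Combined: F(s) = 1/(s + 5) - 1/(s-12), -5 < Re(s) < 12

Answer: 1/(s + 5) - 1/(s-12), ROC: -5 < Re(s) < 12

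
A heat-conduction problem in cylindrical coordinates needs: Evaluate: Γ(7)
Γ(n)=(n-1)! for positive integers
Γ(7)=6!=720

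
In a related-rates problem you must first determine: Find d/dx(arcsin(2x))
d/dx[arcsin(u)] = u'/√(1-u²), u = 2x, u' = 2

Answer: 2/√(1 - 4x²)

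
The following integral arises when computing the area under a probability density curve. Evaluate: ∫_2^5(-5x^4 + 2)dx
Step 1: Find antiderivative F(x)=-x^5 + 2x
Step 2: F(5) - F(2)=-3115 - (-28)=-3087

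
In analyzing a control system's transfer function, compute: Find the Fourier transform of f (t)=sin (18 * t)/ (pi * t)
sin(W*t)/(pi*t)=(W/pi)*sinc(W*t/pi) is the impulse response of the ideal low-pass filter with cutoff W (here W=18).
Its Fourier transform is a rectangular function:
F(omega)=1 for |omega| < 18, 0 otherwise

Answer: rect(omega/36) [i.e., 1 for |omega| < 18, 0 otherwise]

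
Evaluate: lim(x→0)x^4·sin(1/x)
Squeeze theorem: -|x^4| ≤ x^4·sin(1/x) ≤ |x^4|
Since x^4 → 0 as x → 0, by squeeze theorem the limit is 0

Answer: 0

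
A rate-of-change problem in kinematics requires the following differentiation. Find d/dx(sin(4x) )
Chain rule: d/dx[sin(u)]=cos(u)·u' where u=4x
u'=4

Answer: 4·cos(4x)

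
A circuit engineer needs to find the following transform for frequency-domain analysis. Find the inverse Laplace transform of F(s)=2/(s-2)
L^(-1){2/(s-a)} = c·e^(at)
Here a = 2, c = 2

Answer: 2e^(2t)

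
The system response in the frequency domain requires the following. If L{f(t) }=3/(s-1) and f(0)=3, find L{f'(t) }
L{f'(t)} = s·F(s) - f(0) = 3s/(s-1) - 3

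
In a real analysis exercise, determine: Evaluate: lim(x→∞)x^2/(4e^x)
Apply L'Hôpital 2 times (∞/∞ each time):
Eventually get 2!/(4e^x) → 0

Answer: 0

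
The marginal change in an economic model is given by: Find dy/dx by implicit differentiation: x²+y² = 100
Differentiate both sides: 2x+2y·(dy/dx)=0
Solve: dy/dx=-2x/(2y)=-x/y

Answer: dy/dx=-x/y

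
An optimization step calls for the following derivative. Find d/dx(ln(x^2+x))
Chain rule: d/dx[ln(u)]=u'/u where u=x^2+x
u'=2x+1

Answer: (2x+1)/(x^2+x)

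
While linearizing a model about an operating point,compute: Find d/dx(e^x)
Chain rule: d/dx[e^u]=e^u · u' where u=x
u'=1

Answer: 1·e^x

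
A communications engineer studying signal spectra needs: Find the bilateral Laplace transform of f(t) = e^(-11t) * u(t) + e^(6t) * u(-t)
For e^(-11t) * u(t): L=1/(s + 11), Re(s) > -11
For e^(6t) * u(-t): L=-1/(s-6), Re(s) < 6
Combined: F(s)=1/(s + 11) - 1/(s-6), -11 < Re(s) < 6

Answer: 1/(s + 11) - 1/(s-6), ROC: -11 < Re(s) < 6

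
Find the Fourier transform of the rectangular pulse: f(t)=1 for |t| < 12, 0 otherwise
F(omega)=integral from -12 to 12 of e^(-j * omega * t) dt
=2 * sin(12 * omega)/omega=24 * sinc(12 * omega/pi)

Answer: 2 * sin(12 * omega)/omega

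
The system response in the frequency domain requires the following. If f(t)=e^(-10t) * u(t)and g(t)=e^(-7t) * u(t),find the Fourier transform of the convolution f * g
By the convolution theorem: F{f * g} = F(omega) * G(omega)
F(omega) = 1/(10+j * omega), G(omega) = 1/(7+j * omega)
F{f * g} = 1/((10+j * omega)(7+j * omega))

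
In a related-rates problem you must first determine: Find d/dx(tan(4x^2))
Chain rule: d/dx[tan(u)]=sec²(u)·u' where u=4x^2
u'=8x

Answer: 8x·sec²(4x^2)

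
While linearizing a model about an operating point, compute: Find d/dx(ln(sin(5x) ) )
Chain rule: d/dx[ln(u)] = u'/u where u = sin(5x)
u' = 5cos(5x)

Answer: (5cos(5x))/(sin(5x))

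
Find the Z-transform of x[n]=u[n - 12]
Using the time-shift property: Z{u[n-12]}=z^(-12)*z/(z-1)
=z^(-11)/(z-1)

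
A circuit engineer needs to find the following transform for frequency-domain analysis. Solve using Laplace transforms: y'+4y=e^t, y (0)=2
Take L: sY - 2+4Y = 1/(s-1)
Y(s+4) = 1/(s-1)+2
Y = 1/((s-1)(s+4))+2/(s+4)
Partial fractions: 1/((s-1)(s+4)) = (1/5)/(s-1) - (1/5)/(s+4)
So Y = (1/5)/(s-1)+(9/5)/(s+4)
Inverse Laplace transform (L^(-1){1/(s-1)} = e^t, L^(-1){1/(s+4)} = e^(-4t)):

Answer: y(t) = (1/5)·e^t+(9/5)·e^(-4t)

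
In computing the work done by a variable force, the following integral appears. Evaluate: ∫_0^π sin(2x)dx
Antiderivative: -cos(2x)/2
Evaluate at bounds: [-cos(2·π)/2] - [-cos(2·0)/2]
=(-(1) + (1))/2=0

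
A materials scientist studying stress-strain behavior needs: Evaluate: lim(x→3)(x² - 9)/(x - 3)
Factor: (x² - 9) = (x-3)(x + 3)
Cancel (x-3): lim(x→3) (x + 3) = 6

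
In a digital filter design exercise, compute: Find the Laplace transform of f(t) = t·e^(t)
L{t·e^(at)} = 1/(s-a)²
L{t·e^(t)} = 1/(s-1)²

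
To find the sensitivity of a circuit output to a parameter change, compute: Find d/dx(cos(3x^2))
Chain rule: d/dx[cos(u)]=-sin(u)·u' where u=3x^2
u'=6x

Answer: -6x·sin(3x^2)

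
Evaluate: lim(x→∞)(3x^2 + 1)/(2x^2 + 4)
Divide numerator and denominator by x^2:
lim (3 + 1/x^2)/(2 + 4/x^2) = 3/2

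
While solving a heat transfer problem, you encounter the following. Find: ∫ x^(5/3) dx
Power rule: ∫ x^(5/3) dx=x^(8/3)/(8/3) + C

Answer: (3/8)·x^(8/3) + C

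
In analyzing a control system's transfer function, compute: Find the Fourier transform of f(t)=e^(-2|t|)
Using the standard pair: F{e^(-a|t|)}=2a/(a^2+omega^2)
With a=2: F(omega)=4/(4+omega^2)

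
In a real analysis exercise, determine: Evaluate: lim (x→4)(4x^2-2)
Polynomial is continuous, so substitute x=4:
4·4^2-2=62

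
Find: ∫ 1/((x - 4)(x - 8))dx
Partial fractions: 1/((x-4)(x-8)) = A/(x-4)+B/(x-8)
A = -1/4, B = 1/4
∫ [-1/4· 1/(x-4)+1/4· 1/(x-8)] dx
= (1/4)[ln|x-8| - ln|x-4|]+C

Answer: (1/4)·ln|(x-8)/(x-4)|+C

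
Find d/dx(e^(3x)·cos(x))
Product rule: (fg)'=f'g + fg'
f=e^(3x), f'=3·e^(3x)
g=cos(x), g'=-sin(x)

Answer: 3·e^(3x)·cos(x) - e^(3x)·sin(x)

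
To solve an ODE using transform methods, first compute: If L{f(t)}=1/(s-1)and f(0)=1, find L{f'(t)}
L{f'(t)}=s·F(s) - f(0)=s/(s-1)-1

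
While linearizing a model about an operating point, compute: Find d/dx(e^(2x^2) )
Chain rule: d/dx[e^u]=e^u · u' where u=2x^2
u'=4x

Answer: 4x·e^(2x^2)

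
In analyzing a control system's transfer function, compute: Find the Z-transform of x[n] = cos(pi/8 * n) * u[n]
Z{cos(w0 * n) * u[n]} = z(z - cos(w0))/(z^2-2z * cos(w0)+1)
With w0 = pi/8: X(z) = z(z - cos(pi/8))/(z^2-2z * cos(pi/8)+1)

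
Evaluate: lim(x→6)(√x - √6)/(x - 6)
Multiply by conjugate (√x+√6)/(√x+√6):
= (x - 6)/((x - 6)(√x+√6)) = 1/(√x+√6)
As x → 6: 1/(2√6)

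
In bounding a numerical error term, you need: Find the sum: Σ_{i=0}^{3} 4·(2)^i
Geometric series: S=a(1 - r^n)/(1 - r)
a=4, r=2, n=4
S=4(1 - 16)/-1=60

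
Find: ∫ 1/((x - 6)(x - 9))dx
Partial fractions: 1/((x-6)(x-9))=A/(x-6) + B/(x-9)
A=-1/3, B=1/3
∫ [-1/3· 1/(x-6) + 1/3· 1/(x-9)] dx
=(1/3)[ln|x-9| - ln|x-6|] + C

Answer: (1/3)·ln|(x-9)/(x-6)| + C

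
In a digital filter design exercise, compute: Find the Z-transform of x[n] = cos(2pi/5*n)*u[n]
Z{cos(w0 * n) * u[n]}=z(z - cos(w0))/(z^2-2z * cos(w0)+1)
With w0=2pi/5: X(z)=z(z - cos(2pi/5))/(z^2-2z * cos(2pi/5)+1)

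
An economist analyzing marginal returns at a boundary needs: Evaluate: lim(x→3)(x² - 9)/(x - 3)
Factor: (x² - 9) = (x-3)(x+3)
Cancel (x-3): lim(x→3) (x+3) = 6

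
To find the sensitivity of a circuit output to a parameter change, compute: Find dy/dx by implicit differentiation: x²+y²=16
Differentiate both sides: 2x + 2y·(dy/dx) = 0
Solve: dy/dx = -2x/(2y) = -x/y

Answer: dy/dx = -x/y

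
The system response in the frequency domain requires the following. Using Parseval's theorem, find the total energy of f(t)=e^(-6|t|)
Parseval's theorem: E = integral |f(t)|^2 dt = (1/2pi) integral |F(omega)|^2 domega
E = integral_{-inf}^{inf} e^(-12|t|) dt = 2*integral_0^inf e^(-12t) dt = 2/(2*6) = 1/6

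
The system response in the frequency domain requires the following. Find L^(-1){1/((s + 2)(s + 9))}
Partial fractions: 1/((s+2)(s+9))=A/(s+2)+B/(s+9)
Cover-up: A=1/(s+9)|_{s=-2}=1/7; B=1/(s+2)|_{s=-9}=-1/7
L^(-1)=(1/7)e^(-2t) - (1/7)e^(-9t)

Answer: (1/7)(e^(-2t) - e^(-9t))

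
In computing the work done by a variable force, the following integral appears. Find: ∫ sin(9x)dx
Using substitution u = 9x: ∫ sin(u) du/9 = -cos(u)/9+C

Answer: (-1/9)cos(9x)+C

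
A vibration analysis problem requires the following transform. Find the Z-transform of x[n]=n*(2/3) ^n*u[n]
Using the property Z{n*a^n*u[n]}=az/(z-a)^2
With a=2/3: X(z)=(2/3)z/(z - 2/3)^2, |z| > 2/3

Answer: (2/3)z/(z - 2/3)^2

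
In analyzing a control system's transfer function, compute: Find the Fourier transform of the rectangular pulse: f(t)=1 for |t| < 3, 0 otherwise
F(omega) = integral from -3 to 3 of e^(-j * omega * t) dt
= 2 * sin(3 * omega)/omega = 6 * sinc(3 * omega/pi)

Answer: 2 * sin(3 * omega)/omega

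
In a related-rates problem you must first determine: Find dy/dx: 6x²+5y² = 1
Differentiate: 12x+10y·(dy/dx)=0
dy/dx=-12x/(10y)=-(6/5)·(x/y)

Answer: dy/dx=-(6/5)·(x/y)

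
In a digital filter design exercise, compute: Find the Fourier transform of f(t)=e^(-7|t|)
Using the standard pair: F{e^(-a|t|)}=2a/(a^2 + omega^2)
With a=7: F(omega)=14/(49 + omega^2)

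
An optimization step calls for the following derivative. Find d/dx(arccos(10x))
d/dx[arccos(u)]=-u'/√(1-u²), u=10x, u'=10

Answer: -10/√(1-100x²)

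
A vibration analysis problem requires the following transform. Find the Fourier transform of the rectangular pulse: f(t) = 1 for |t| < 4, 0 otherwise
F(omega)=integral from -4 to 4 of e^(-j*omega*t) dt
=2*sin(4*omega)/omega=8*sinc(4*omega/pi)

Answer: 2*sin(4*omega)/omega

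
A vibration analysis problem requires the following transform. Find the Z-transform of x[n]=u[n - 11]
Using the time-shift property: Z{u[n-11]}=z^(-11)*z/(z-1)
=z^(-10)/(z-1)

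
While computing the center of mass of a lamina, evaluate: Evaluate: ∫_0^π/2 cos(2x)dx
Antiderivative: sin(2x)/2
Evaluate at bounds: [sin(2·π/2)/2] - [sin(2·0)/2]
=((0) - (0))/2=0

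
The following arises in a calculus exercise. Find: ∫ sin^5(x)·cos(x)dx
Let u = sin(x), du = cos(x) dx
∫ u^5 du = u^6/6+C

Answer: sin^6(x)/6+C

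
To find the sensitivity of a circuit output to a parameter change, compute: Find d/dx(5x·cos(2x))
Product rule: (fg)'=f'g + fg'
f=5x, f'=5
g=cos(2x), g'=-2·sin(2x)

Answer: 5·cos(2x) - 10x·sin(2x)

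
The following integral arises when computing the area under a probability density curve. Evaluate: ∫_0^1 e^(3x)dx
Antiderivative: (1/3)e^(3x)
Evaluate: (1/3)(e^3 - 1)

Answer: (e^3 - 1)/3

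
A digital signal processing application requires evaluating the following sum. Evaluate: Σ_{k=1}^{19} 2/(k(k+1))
Partial fractions: 2/(k(k+1))=2/k - 2/(k+1)
Telescoping sum: 2(1-1/20)=2·19/20

Answer: 19/10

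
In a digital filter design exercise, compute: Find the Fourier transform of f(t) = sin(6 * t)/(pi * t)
sin(W*t)/(pi*t)=(W/pi)*sinc(W*t/pi) is the impulse response of the ideal low-pass filter with cutoff W (here W=6).
Its Fourier transform is a rectangular function:
F(omega)=1 for |omega| < 6, 0 otherwise

Answer: rect(omega/12) [i.e., 1 for |omega| < 6, 0 otherwise]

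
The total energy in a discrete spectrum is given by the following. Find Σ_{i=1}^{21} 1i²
=1·n(n + 1)(2n + 1)/6=1·21·22·43/6=3311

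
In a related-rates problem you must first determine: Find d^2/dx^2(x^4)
Apply power rule 2 times:
d^1: 4x^3
d^2: 12x^2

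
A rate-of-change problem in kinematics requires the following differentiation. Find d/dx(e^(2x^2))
Chain rule: d/dx[e^u] = e^u · u' where u = 2x^2
u' = 4x

Answer: 4x·e^(2x^2)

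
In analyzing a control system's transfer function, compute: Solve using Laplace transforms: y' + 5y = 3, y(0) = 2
Take L of both sides: sY(s)-2+5Y(s) = 3/s
Y(s)(s+5) = 3/s+2
Y(s) = 3/(s(s+5))+2/(s+5)
Partial fractions: 3/(s(s+5)) = (3/5)/s - (3/5)/(s+5)
So Y(s) = (3/5)/s+(7/5)/(s+5)
Inverse transform (L^(-1){1/s} = 1, L^(-1){1/(s+5)} = e^(-5t)):

Answer: y(t) = 3/5+(7/5)·e^(-5t)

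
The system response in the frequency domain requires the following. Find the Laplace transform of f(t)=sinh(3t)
L{sinh(at)}=a/(s²-a²)
L{sinh(3t)}=3/(s²-9)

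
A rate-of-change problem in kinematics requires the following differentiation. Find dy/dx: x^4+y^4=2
Differentiate: 4x^3 + 4y^3·(dy/dx) = 0
dy/dx = -4x^3/(4y^3)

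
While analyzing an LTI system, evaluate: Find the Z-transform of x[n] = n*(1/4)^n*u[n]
Using the property Z{n*a^n*u[n]} = az/(z-a)^2
With a = 1/4: X(z) = (1/4)z/(z - 1/4)^2, |z| > 1/4

Answer: (1/4)z/(z - 1/4)^2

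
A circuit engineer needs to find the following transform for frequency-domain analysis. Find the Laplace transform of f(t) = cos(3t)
L{cos(wt)}=s/(s²+w²)
L{cos(3t)}=s/(s²+9)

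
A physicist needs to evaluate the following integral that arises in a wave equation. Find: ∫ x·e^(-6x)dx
Integration by parts: u=x, dv=e^(-6x) dx
du=dx, v=e^(-6x)/(-6)
=x·e^(-6x)/(-6) - ∫ e^(-6x)/(-6) dx
=x·e^(-6x)/(-6) - e^(-6x)/36 + C

Answer: e^(-6x)(x/(-6) - 1/36) + C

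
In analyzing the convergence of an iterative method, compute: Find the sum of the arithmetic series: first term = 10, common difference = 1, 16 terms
Last term: a_n=10 + (16 - 1)·1=25
Sum=n(a_1 + a_n)/2=16(10 + 25)/2=280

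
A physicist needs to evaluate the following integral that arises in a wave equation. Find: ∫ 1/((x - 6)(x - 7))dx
Partial fractions: 1/((x-6)(x-7))=A/(x-6)+B/(x-7)
A=-1, B=1
∫ [-1· 1/(x-6)+1· 1/(x-7)] dx
=(1)[ln|x-7| - ln|x-6|]+C

Answer: ln|(x-7)/(x-6)|+C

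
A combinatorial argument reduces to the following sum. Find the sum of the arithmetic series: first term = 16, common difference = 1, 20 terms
Last term: a_n=16+(20-1)·1=35
Sum=n(a_1+a_n)/2=20(16+35)/2=510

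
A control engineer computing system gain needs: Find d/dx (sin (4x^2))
Chain rule: d/dx[sin(u)]=cos(u)·u' where u=4x^2
u'=8x

Answer: 8x·cos(4x^2)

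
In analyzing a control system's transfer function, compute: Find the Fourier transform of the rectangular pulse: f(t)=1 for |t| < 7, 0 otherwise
F(omega) = integral from -7 to 7 of e^(-j*omega*t) dt
= 2*sin(7*omega)/omega = 14*sinc(7*omega/pi)

Answer: 2*sin(7*omega)/omega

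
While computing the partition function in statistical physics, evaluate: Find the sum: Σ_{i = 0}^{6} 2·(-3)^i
Geometric series: S = a(1 - r^n)/(1 - r)
a = 2, r = -3, n = 7
S = 2(1 + 2187)/4 = 1094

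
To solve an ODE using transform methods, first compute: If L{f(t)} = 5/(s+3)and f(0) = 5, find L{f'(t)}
L{f'(t)} = s·F(s) - f(0) = 5s/(s+3)-5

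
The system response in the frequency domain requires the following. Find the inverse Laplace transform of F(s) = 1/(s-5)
L^(-1){1/(s-a)} = c·e^(at)
Here a = 5, c = 1

Answer: e^(5t)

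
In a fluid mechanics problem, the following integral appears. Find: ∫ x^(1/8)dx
Power rule: ∫ x^(1/8) dx=x^(9/8)/(9/8)+C

Answer: (8/9)·x^(9/8)+C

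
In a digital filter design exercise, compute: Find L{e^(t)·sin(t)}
First shifting: L{e^(at)f(t)}=F(s-a)
L{sin(t)}=1/(s²+1)
Shift: 1/((s-1)²+1)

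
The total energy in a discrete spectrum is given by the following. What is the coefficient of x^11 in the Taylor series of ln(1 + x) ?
ln(1 + x)=Σ (-1)^(n + 1) x^n/n
Coefficient of x^11=(-1)^12/11=1/11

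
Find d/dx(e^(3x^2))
Chain rule: d/dx[e^u] = e^u · u' where u = 3x^2
u' = 6x

Answer: 6x·e^(3x^2)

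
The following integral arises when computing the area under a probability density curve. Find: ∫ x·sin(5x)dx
By parts: u=x, dv=sin(5x) dx
du=dx, v=-cos(5x)/5
=-x·cos(5x)/5 + sin(5x)/5² + C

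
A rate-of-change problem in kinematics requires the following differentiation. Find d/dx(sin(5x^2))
Chain rule: d/dx[sin(u)]=cos(u)·u' where u=5x^2
u'=10x

Answer: 10x·cos(5x^2)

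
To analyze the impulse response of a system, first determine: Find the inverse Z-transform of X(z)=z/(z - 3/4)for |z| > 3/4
Standard pair: z/(z-a) <-> a^n * u[n] for causal signals
With a=3/4: x[n]=(3/4)^n * u[n]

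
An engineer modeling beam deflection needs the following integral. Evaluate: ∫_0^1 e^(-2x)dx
Antiderivative: (1/(-2))e^(-2x)
Evaluate: (1/(-2))(e^-2-1)

Answer: (e^-2-1)/(-2)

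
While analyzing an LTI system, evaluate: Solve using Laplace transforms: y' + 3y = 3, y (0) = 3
Take L of both sides: sY(s) - 3 + 3Y(s)=3/s
Y(s)(s + 3)=3/s + 3
Y(s)=3/(s(s + 3)) + 3/(s + 3)
Partial fractions: 3/(s(s + 3))=1/s - 1/(s + 3)
So Y(s)=1/s + 2/(s + 3)
Inverse transform (L^(-1){1/s}=1, L^(-1){1/(s + 3)}=e^(-3t)):

Answer: y(t)=1 + 2·e^(-3t)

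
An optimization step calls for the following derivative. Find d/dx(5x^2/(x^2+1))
Quotient rule: (f/g)' = (f'g - fg')/g²
f = 5x^2, f' = 10x
g = x^2 + 1, g' = 2x

Answer: (10x·(x^2 + 1) - 10x^3)/(x^2 + 1)²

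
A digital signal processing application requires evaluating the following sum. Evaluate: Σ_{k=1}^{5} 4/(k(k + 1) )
Partial fractions: 4/(k(k+1)) = 4/k - 4/(k+1)
Telescoping sum: 4(1-1/6) = 4·5/6

Answer: 10/3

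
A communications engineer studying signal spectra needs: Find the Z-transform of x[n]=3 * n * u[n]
Z{n*u[n]} = z/(z-1)^2
By linearity: Z{3*n*u[n]} = 3z/(z-1)^2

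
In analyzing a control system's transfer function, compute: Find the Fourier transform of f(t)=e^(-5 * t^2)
The Fourier transform of a Gaussian e^(-a * t^2) is sqrt(pi/a) * e^(-omega^2/(4a)).
With a=5: F(omega)=sqrt(pi/5) * e^(-omega^2/20)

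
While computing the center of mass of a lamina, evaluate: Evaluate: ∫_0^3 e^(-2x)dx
Antiderivative: (1/(-2))e^(-2x)
Evaluate: (1/(-2))(e^-6-1)

Answer: (e^-6-1)/(-2)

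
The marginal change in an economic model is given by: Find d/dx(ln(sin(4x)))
Chain rule: d/dx[ln(u)] = u'/u where u = sin(4x)
u' = 4cos(4x)

Answer: (4cos(4x))/(sin(4x))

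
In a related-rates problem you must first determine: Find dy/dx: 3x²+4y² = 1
Differentiate: 6x+8y·(dy/dx)=0
dy/dx=-6x/(8y)=-(3/4)·(x/y)

Answer: dy/dx=-(3/4)·(x/y)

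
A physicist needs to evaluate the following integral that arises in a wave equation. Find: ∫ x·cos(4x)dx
By parts: u=x, dv=cos(4x) dx
du=dx, v=sin(4x)/4
=x·sin(4x)/4 + cos(4x)/4² + C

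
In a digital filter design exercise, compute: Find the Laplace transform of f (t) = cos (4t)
L{cos(wt)} = s/(s²+w²)
L{cos(4t)} = s/(s²+16)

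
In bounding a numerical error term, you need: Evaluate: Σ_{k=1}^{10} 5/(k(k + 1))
Partial fractions: 5/(k(k + 1))=5/k - 5/(k + 1)
Telescoping sum: 5(1 - 1/11)=5·10/11

Answer: 50/11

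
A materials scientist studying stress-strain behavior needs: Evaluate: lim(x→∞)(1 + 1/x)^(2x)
Rewrite as [(1 + 1/x)^x]^2.
lim(1 + 1/x)^x=e^1, so limit=(e^1)^2=e^2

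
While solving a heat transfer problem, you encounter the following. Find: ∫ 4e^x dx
Since d/dx[e^x] = +e^x, we get 4e^x+C

Answer: 4e^x+C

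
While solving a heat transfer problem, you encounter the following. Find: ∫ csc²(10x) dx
Since d/dx[-cot(10x)]=10csc²(10x), integral=-cot(10x)/10+C

Answer: (-1/10)cot(10x)+C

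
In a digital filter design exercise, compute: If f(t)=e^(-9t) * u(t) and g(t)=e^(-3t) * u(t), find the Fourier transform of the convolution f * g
By the convolution theorem: F{f*g} = F(omega)*G(omega)
F(omega) = 1/(9 + j*omega), G(omega) = 1/(3 + j*omega)
F{f*g} = 1/((9 + j*omega)(3 + j*omega))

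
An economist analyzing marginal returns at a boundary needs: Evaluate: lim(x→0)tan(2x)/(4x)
tan(u) ≈ u for small u:
tan(2x)/(4x) ≈ 2x/(4x)=2/4

Answer: 1/2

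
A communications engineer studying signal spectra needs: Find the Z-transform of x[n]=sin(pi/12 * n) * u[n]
Z{sin(w0 * n) * u[n]} = z * sin(w0)/(z^2-2z * cos(w0)+1)
With w0 = pi/12: X(z) = z * sin(pi/12)/(z^2-2z * cos(pi/12)+1)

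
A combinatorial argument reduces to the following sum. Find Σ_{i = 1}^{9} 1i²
=1·n(n+1)(2n+1)/6=1·9·10·19/6=285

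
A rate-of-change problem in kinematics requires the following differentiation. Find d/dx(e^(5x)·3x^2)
Product rule: (fg)'=f'g+fg'
f=e^(5x), f'=5·e^(5x)
g=3x^2, g'=6x

Answer: 15·e^(5x)·x^2+6·e^(5x)·x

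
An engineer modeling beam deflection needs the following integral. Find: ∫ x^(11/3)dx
Power rule: ∫ x^(11/3) dx = x^(14/3)/(14/3) + C

Answer: (3/14)·x^(14/3) + C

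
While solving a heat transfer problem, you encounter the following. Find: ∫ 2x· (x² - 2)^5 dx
Let u = x² - 2, du = 2x dx
∫ u^5 du = u^6/6+C

Answer: (x² - 2)^6/6+C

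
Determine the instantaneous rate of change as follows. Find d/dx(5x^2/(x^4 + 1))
Quotient rule: (f/g)'=(f'g - fg')/g²
f=5x^2, f'=10x
g=x^4 + 1, g'=4x^3

Answer: (10x·(x^4 + 1) - 20x^5)/(x^4 + 1)²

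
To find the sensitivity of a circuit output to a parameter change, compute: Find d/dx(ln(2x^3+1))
Chain rule: d/dx[ln(u)] = u'/u where u = 2x^3 + 1
u' = 6x^2

Answer: (6x^2)/(2x^3 + 1)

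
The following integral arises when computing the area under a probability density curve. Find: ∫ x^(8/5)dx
Power rule: ∫ x^(8/5) dx=x^(13/5)/(13/5)+C

Answer: (5/13)·x^(13/5)+C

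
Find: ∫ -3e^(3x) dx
Since d/dx[e^(3x)]=3e^(3x), we get -1 e^(3x) + C

Answer: -e^(3x) + C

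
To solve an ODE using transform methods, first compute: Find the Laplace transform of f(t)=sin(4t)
L{sin(wt)} = w/(s²+w²)
L{sin(4t)} = 4/(s²+16)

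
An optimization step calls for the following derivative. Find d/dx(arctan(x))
d/dx[arctan(u)]=u'/(1+u²), u=x, u'=1

Answer: 1/(1+x²)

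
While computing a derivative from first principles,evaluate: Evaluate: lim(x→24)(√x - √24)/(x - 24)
Multiply by conjugate (√x + √24)/(√x + √24):
= (x - 24)/((x - 24)(√x + √24)) = 1/(√x + √24)
As x → 24: 1/(2√24)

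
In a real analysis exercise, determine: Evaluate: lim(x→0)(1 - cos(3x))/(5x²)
Using 1-cos(u) ≈ u²/2 for small u:
(1-cos(3x)) ≈ (3x)²/2=9x²/2
So limit=9/(2·5)=9/10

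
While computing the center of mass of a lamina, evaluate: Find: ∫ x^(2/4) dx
Power rule: ∫ x^(1/2) dx=x^(3/2)/(3/2) + C

Answer: (2/3)·x^(3/2) + C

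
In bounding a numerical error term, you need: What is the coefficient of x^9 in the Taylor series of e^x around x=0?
Taylor series of e^x=Σ x^n/n!
Coefficient of x^9=1/9!=1/362880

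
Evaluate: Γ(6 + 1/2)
Γ(n + 1/2) = (2n)!√π/(4^n·n!)
= 479001600√π/(4096·720) = (10395/64)·√π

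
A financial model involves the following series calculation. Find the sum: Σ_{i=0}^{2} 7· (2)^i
Geometric series: S=a(1 - r^n)/(1 - r)
a=7, r=2, n=3
S=7(1 - 8)/-1=49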